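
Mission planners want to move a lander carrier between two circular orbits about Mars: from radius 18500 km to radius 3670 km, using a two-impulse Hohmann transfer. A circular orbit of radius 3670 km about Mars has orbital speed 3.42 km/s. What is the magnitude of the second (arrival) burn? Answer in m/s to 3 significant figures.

Δv₂ = 998 m/s

From the circular-orbit relation v² = μ/r at r = 3670 km: μ = v²r = (3.42)² × 3670 = 42925.8 km³/s².
Transfer-ellipse semi-major axis a_t = (r₁ + r₂)/2 = (18500 + 3670)/2 = 11085 km.
Circular speed at r = 3670 km: v_c = √(μ/r) = 3.4200 km/s.
Vis-viva on the transfer ellipse at r = 3670 km gives v_t = √[μ(2/r − 1/a_t)] = 4.4182 km/s.
Δv₂ = |v_t − v_c| = |4.4182 − 3.4200| = 0.9982 km/s.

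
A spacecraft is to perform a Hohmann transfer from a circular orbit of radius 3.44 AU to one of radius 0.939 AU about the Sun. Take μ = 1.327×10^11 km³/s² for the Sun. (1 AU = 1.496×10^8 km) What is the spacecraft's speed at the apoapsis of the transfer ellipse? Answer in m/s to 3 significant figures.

v = 10500 m/s

In km: r₁ = 3.44 × 1.496×10^8 = 5.14624×10^8 km; r₂ = 0.939 × 1.496×10^8 = 1.404744×10^8 km.
Semi-major axis of the transfer orbit: a_t = (5.14624×10^8 + 1.404744×10^8)/2 = 3.275492×10^8 km.
At apoapsis, r = 5.14624×10^8 km.
Vis-viva: v = √[μ(2/r − 1/a_t)] = √[1.327×10^11 × (2/5.14624×10^8 − 1/3.275492×10^8)] = 10.52 km/s.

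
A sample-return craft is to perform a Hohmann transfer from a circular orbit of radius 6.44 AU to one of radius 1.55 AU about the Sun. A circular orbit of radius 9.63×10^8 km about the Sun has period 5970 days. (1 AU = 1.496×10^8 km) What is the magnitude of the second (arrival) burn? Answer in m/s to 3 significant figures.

From Kepler's third law T² = 4π²r³/μ at r = 9.63×10^8 km, T = 5970 days = 5970 × 86400 s = 5.15808×10^8 s: μ = 4π²r³/T² = 1.32514×10^11 km³/s².
In km: r₁ = 6.44 × 1.496×10^8 = 9.63424×10^8 km; r₂ = 1.55 × 1.496×10^8 = 2.3188×10^8 km.
The Hohmann ellipse has a_t = (r₁ + r₂)/2 = 5.97652×10^8 km.
Circular speed at r = 2.3188×10^8 km: v_c = √(μ/r) = 23.906 km/s.
Vis-viva on the transfer ellipse at r = 2.3188×10^8 km gives v_t = √[μ(2/r − 1/a_t)] = 30.352 km/s.
Δv₂ = |v_t − v_c| = |30.352 − 23.906| = 6.446 km/s.

Δv₂ = 6450 m/s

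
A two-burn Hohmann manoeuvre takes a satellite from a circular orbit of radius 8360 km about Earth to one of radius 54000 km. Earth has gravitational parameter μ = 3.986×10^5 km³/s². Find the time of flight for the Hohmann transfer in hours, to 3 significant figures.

Semi-major axis of the transfer orbit: a_t = (8360 + 54000)/2 = 31180 km.
Half the transfer-orbit period gives t = π√(a_t³/μ) = 27400 s.
Converting: 27400 s ÷ 3600 s/hour = 7.61 hours.

t = 7.61 hours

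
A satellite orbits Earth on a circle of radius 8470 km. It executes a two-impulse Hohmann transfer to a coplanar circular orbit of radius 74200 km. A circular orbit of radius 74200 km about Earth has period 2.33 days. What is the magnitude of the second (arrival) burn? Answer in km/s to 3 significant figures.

Δv₂ = 1.27 km/s

From Kepler's third law T² = 4π²r³/μ at r = 74200 km, T = 2.33 days = 2.33 × 86400 s = 2.01312×10^5 s: μ = 4π²r³/T² = 3.97953×10^5 km³/s².
The Hohmann ellipse has a_t = (r₁ + r₂)/2 = 41335 km.
On the circular orbit at r = 74200 km, v_c = √(μ/r) = 2.316 km/s.
Transfer-orbit speed at the same r (vis-viva, a = a_t): v_t = √[μ(2/r − 1/a_t)] = 1.048 km/s.
Δv₂ = |v_t − v_c| = |1.048 − 2.316| = 1.268 km/s.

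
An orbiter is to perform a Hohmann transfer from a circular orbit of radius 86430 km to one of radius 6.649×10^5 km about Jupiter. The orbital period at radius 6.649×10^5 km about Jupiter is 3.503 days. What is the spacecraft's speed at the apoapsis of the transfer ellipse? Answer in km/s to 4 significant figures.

From Kepler's third law T² = 4π²r³/μ at r = 6.649×10^5 km, T = 3.503 days = 3.503 × 86400 s = 3.026592×10^5 s: μ = 4π²r³/T² = 1.26684×10^8 km³/s².
Semi-major axis of the transfer orbit: a_t = (86430 + 6.649×10^5)/2 = 3.75665×10^5 km.
The apoapsis of the transfer ellipse is at r = 6.649×10^5 km.
Applying v² = μ(2/r − 1/a_t): v = 6.621 km/s.

v = 6.621 km/s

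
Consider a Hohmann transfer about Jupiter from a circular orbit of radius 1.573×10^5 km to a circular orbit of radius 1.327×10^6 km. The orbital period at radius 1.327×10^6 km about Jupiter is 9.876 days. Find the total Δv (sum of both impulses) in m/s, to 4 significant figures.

Δv = 14840 m/s

From Kepler's third law T² = 4π²r³/μ at r = 1.327×10^6 km, T = 9.876 days = 9.876 × 86400 s = 8.532864×10^5 s: μ = 4π²r³/T² = 1.26702×10^8 km³/s².
Semi-major axis of the transfer orbit: a_t = (1.573×10^5 + 1.327×10^6)/2 = 7.4215×10^5 km.
Circular speed at r₁: v₁ = √(μ/r₁) = √(1.26702×10^8/1.573×10^5) = 28.381 km/s.
Transfer-orbit speed at r₁ (vis-viva equation): v_p = √[μ(2/r₁ − 1/a_t)] = 37.950 km/s.
First burn Δv₁ = |v_p − v₁| = 9.569 km/s.
At r₂, v₂ = √(μ/r₂) = 9.7714 km/s.
Transfer-orbit speed at r₂: v_a = √[μ(2/r₂ − 1/a_t)] = 4.4986 km/s.
Second burn Δv₂ = |v₂ − v_a| = 5.273 km/s.
Δv = Δv₁ + Δv₂ = 9.569 + 5.273 = 14.84 km/s.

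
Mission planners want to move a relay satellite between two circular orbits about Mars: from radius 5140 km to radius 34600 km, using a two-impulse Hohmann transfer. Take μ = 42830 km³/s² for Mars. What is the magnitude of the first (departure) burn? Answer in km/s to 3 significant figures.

The Hohmann ellipse has a_t = (r₁ + r₂)/2 = 19870 km.
On the circular orbit at r = 5140 km, v_c = √(μ/r) = 2.88664 km/s.
Transfer-orbit speed at the same r (vis-viva, a = a_t): v_t = √[μ(2/r − 1/a_t)] = 3.80918 km/s.
Δv₁ = |v_t − v_c| = |3.80918 − 2.88664| = 0.9225 km/s.

Δv₁ = 0.923 km/s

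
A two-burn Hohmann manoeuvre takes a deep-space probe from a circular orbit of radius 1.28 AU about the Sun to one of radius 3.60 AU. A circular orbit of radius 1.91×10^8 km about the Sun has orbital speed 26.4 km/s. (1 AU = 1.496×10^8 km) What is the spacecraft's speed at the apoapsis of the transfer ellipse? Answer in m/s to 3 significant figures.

v = 11400 m/s

From the circular-orbit relation v² = μ/r at r = 1.91×10^8 km: μ = v²r = (26.4)² × 1.91×10^8 = 1.33119×10^11 km³/s².
In km: r₁ = 1.28 × 1.496×10^8 = 1.91488×10^8 km; r₂ = 3.60 × 1.496×10^8 = 5.3856×10^8 km.
Transfer-ellipse semi-major axis a_t = (r₁ + r₂)/2 = (1.91488×10^8 + 5.3856×10^8)/2 = 3.65024×10^8 km.
At apoapsis, r = 5.3856×10^8 km.
Vis-viva: v = √[μ(2/r − 1/a_t)] = √[1.33119×10^11 × (2/5.3856×10^8 − 1/3.65024×10^8)] = 11.39 km/s.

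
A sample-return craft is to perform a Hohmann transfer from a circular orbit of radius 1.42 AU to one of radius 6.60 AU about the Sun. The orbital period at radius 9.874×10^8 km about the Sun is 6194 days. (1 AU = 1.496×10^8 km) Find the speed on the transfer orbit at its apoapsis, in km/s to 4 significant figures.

v = 6.899 km/s

From Kepler's third law T² = 4π²r³/μ at r = 9.874×10^8 km, T = 6194 days = 6194 × 86400 s = 5.351616×10^8 s: μ = 4π²r³/T² = 1.32699×10^11 km³/s².
In km: r₁ = 1.42 × 1.496×10^8 = 2.12432×10^8 km; r₂ = 6.60 × 1.496×10^8 = 9.8736×10^8 km.
Transfer-ellipse semi-major axis a_t = (r₁ + r₂)/2 = (2.12432×10^8 + 9.8736×10^8)/2 = 5.99896×10^8 km.
The apoapsis of the transfer ellipse is at r = 9.8736×10^8 km.
From the vis-viva equation, v = √[μ(2/r − 1/a_t)] = 6.899 km/s.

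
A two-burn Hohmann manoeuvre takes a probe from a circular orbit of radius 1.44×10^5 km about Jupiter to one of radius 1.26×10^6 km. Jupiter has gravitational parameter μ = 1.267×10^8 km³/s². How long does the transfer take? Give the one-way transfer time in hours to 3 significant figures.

Transfer-ellipse semi-major axis a_t = (r₁ + r₂)/2 = (1.440×10^5 + 1.260×10^6)/2 = 7.020×10^5 km.
Transfer time t = π√(a_t³/μ) = π√((7.020×10^5)³ / 1.267×10^8) = 1.642×10^5 s.
Converting: 1.642×10^5 s ÷ 3600 s/hour = 45.6 hours.

t = 45.6 hours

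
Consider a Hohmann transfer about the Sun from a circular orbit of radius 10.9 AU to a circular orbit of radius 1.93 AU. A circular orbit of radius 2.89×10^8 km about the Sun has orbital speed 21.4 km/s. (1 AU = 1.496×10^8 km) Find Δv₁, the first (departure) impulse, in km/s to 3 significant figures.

From the circular-orbit relation v² = μ/r at r = 2.89×10^8 km: μ = v²r = (21.4)² × 2.89×10^8 = 1.32350×10^11 km³/s².
In km: r₁ = 10.9 × 1.496×10^8 = 1.63064×10^9 km; r₂ = 1.93 × 1.496×10^8 = 2.88728×10^8 km.
Transfer-ellipse semi-major axis a_t = (r₁ + r₂)/2 = (1.63064×10^9 + 2.88728×10^8)/2 = 9.59684×10^8 km.
Circular speed at r = 1.63064×10^9 km: v_c = √(μ/r) = 9.00915 km/s.
Vis-viva on the transfer ellipse at r = 1.63064×10^9 km gives v_t = √[μ(2/r − 1/a_t)] = 4.94156 km/s.
Δv₁ = |v_t − v_c| = |4.94156 − 9.00915| = 4.068 km/s.

Δv₁ = 4.07 km/s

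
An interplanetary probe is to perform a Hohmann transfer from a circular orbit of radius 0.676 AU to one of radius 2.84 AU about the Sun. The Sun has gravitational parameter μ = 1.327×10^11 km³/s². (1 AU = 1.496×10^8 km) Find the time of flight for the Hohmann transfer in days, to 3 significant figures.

In km: r₁ = 0.676 × 1.496×10^8 = 1.011296×10^8 km; r₂ = 2.84 × 1.496×10^8 = 4.24864×10^8 km.
The Hohmann ellipse has a_t = (r₁ + r₂)/2 = 2.629968×10^8 km.
Half the transfer-orbit period gives t = π√(a_t³/μ) = 3.678×10^7 s.
Converting: 3.678×10^7 s ÷ 86400 s/day = 426 days.

t = 426 days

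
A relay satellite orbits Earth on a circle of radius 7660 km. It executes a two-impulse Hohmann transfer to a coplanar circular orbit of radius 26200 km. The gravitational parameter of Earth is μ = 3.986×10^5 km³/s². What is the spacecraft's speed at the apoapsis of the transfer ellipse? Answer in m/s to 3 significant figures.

Semi-major axis of the transfer orbit: a_t = (7660 + 26200)/2 = 16930 km.
The apoapsis of the transfer ellipse is at r = 26200 km.
Vis-viva: v = √[μ(2/r − 1/a_t)] = √[3.986×10^5 × (2/26200 − 1/16930)] = 2.624 km/s.

v = 2620 m/s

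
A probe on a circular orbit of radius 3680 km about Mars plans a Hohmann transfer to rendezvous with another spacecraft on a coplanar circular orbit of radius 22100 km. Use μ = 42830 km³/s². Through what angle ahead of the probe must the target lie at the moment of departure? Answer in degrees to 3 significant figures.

φ = 99.8°

Semi-major axis of the transfer orbit: a_t = (3680 + 22100)/2 = 12890 km.
Transfer time t = π√(a_t³/μ) = 22215 s.
The target's mean motion on its circular orbit is ω₂ = √(μ/r₂³) = 6.2992×10^-5 rad/s.
Angle swept by the target during transfer: ω₂·t = 1.3994 rad = 80.18°.
The probe traverses 180° on the transfer ellipse, so the target must lead by 180° − 80.18° = 99.8°.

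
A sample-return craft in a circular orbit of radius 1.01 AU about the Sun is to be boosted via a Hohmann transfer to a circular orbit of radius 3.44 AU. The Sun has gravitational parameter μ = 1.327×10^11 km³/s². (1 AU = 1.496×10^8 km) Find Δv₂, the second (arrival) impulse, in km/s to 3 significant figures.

In km: r₁ = 1.01 × 1.496×10^8 = 1.51096×10^8 km; r₂ = 3.44 × 1.496×10^8 = 5.14624×10^8 km.
Semi-major axis of the transfer orbit: a_t = (1.51096×10^8 + 5.14624×10^8)/2 = 3.3286×10^8 km.
On the circular orbit at r = 5.14624×10^8 km, v_c = √(μ/r) = 16.058 km/s.
Transfer-orbit speed at the same r (vis-viva, a = a_t): v_t = √[μ(2/r − 1/a_t)] = 10.819 km/s.
Δv₂ = |v_t − v_c| = |10.819 − 16.058| = 5.239 km/s.

Δv₂ = 5.24 km/s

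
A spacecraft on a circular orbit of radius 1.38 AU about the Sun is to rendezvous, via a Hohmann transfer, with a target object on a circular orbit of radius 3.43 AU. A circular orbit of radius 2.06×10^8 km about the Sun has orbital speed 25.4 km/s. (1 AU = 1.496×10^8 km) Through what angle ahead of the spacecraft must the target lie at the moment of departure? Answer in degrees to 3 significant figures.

From the circular-orbit relation v² = μ/r at r = 2.06×10^8 km: μ = v²r = (25.4)² × 2.06×10^8 = 1.32903×10^11 km³/s².
In km: r₁ = 1.38 × 1.496×10^8 = 2.06448×10^8 km; r₂ = 3.43 × 1.496×10^8 = 5.13128×10^8 km.
Semi-major axis of the transfer orbit: a_t = (2.06448×10^8 + 5.13128×10^8)/2 = 3.59788×10^8 km.
Transfer time t = π√(a_t³/μ) = 5.8810×10^7 s.
The target's mean motion on its circular orbit is ω₂ = √(μ/r₂³) = 3.1364×10^-8 rad/s.
Angle swept by the target during transfer: ω₂·t = 1.845 rad = 105.7°.
Arrival is 180° from departure on the ellipse, so φ = 180° − 105.7° = 74.3°.

φ = 74.3°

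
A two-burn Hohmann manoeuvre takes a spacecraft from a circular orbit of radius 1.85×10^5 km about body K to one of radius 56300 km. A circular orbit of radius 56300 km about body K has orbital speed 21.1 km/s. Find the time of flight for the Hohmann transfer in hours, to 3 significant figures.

From the circular-orbit relation v² = μ/r at r = 56300 km: μ = v²r = (21.1)² × 56300 = 2.50653×10^7 km³/s².
Transfer-ellipse semi-major axis a_t = (r₁ + r₂)/2 = (1.850×10^5 + 56300)/2 = 1.2065×10^5 km.
By Kepler's third law the transfer-orbit period is T = 2π√(a_t³/μ), so t = T/2 = 26297 s.
Converting: 26297 s ÷ 3600 s/hour = 7.30 hours.

t = 7.30 hours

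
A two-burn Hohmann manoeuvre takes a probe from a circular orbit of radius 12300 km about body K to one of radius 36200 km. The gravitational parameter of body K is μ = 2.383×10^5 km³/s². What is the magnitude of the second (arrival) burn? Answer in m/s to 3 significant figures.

Δv₂ = 738 m/s

The Hohmann ellipse has a_t = (r₁ + r₂)/2 = 24250 km.
On the circular orbit at r = 36200 km, v_c = √(μ/r) = 2.5657 km/s.
Transfer-orbit speed at the same r (vis-viva, a = a_t): v_t = √[μ(2/r − 1/a_t)] = 1.8273 km/s.
Δv₂ = |v_t − v_c| = |1.8273 − 2.5657| = 0.7384 km/s.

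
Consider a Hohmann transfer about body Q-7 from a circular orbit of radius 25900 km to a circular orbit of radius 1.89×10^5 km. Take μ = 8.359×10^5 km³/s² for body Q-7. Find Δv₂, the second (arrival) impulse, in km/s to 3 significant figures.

Δv₂ = 1.07 km/s

Transfer-ellipse semi-major axis a_t = (r₁ + r₂)/2 = (25900 + 1.890×10^5)/2 = 1.0745×10^5 km.
On the circular orbit at r = 1.890×10^5 km, v_c = √(μ/r) = 2.10303 km/s.
Vis-viva on the transfer ellipse at r = 1.890×10^5 km gives v_t = √[μ(2/r − 1/a_t)] = 1.03251 km/s.
Δv₂ = |v_t − v_c| = |1.03251 − 2.10303| = 1.071 km/s.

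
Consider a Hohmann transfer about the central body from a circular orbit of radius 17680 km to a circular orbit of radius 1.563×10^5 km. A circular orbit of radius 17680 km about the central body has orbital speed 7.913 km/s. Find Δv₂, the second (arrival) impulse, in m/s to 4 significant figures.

Δv₂ = 1462 m/s

From the circular-orbit relation v² = μ/r at r = 17680 km: μ = v²r = (7.913)² × 17680 = 1.10704×10^6 km³/s².
Transfer-ellipse semi-major axis a_t = (r₁ + r₂)/2 = (17680 + 1.563×10^5)/2 = 86990 km.
On the circular orbit at r = 1.563×10^5 km, v_c = √(μ/r) = 2.6614 km/s.
Vis-viva on the transfer ellipse at r = 1.563×10^5 km gives v_t = √[μ(2/r − 1/a_t)] = 1.1998 km/s.
Δv₂ = |v_t − v_c| = |1.1998 − 2.6614| = 1.462 km/s.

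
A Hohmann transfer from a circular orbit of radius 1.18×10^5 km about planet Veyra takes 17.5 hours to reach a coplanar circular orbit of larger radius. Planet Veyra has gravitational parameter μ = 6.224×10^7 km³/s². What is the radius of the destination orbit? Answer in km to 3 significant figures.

Transfer time t = 17.5 hours = 63000 s, and t = π√(a_t³/μ).
So a_t = (μ t²/π²)^(1/3) = (6.224×10^7 × (63000)² / π²)^(1/3) = 2.9252×10^5 km.
Since a_t = (r₁ + r₂)/2, r₂ = 2a_t − r₁ = 2×2.9252×10^5 − 1.180×10^5 = 4.6704×10^5 km.

r₂ = 4.67×10^5 km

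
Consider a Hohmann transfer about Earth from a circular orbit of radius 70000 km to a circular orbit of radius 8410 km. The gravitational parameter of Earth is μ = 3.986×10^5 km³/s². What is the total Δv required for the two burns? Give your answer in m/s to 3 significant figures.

The Hohmann ellipse has a_t = (r₁ + r₂)/2 = 39205 km.
Circular speed at r₁: v₁ = √(μ/r₁) = √(3.986×10^5/70000) = 2.386 km/s.
On the transfer ellipse at r₁, vis-viva equation gives v_a = √[μ(2/r₁ − 1/a_t)] = 1.105 km/s.
First burn Δv₁ = |v_a − v₁| = 1.281 km/s.
Circular speed at r₂: v₂ = √(μ/r₂) = 6.884 km/s.
Transfer-orbit speed at r₂: v_p = √[μ(2/r₂ − 1/a_t)] = 9.199 km/s.
Second burn Δv₂ = |v₂ − v_p| = 2.315 km/s.
Δv = Δv₁ + Δv₂ = 1.281 + 2.315 = 3.596 km/s.

Δv = 3600 m/s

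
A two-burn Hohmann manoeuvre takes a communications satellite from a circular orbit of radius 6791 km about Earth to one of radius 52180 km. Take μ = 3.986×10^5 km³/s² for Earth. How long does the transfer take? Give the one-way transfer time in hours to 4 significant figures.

t = 6.998 hours

Transfer-ellipse semi-major axis a_t = (r₁ + r₂)/2 = (6791 + 52180)/2 = 29485.5 km.
Half the transfer-orbit period gives t = π√(a_t³/μ) = 25194 s.
Converting: 25194 s ÷ 3600 s/hour = 6.998 hours.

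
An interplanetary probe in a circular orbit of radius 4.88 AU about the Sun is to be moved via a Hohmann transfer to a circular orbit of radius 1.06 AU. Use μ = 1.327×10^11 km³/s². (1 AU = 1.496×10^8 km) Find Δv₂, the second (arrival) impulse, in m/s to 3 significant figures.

Δv₂ = 8150 m/s

In km: r₁ = 4.88 × 1.496×10^8 = 7.30048×10^8 km; r₂ = 1.06 × 1.496×10^8 = 1.58576×10^8 km.
Semi-major axis of the transfer orbit: a_t = (7.30048×10^8 + 1.58576×10^8)/2 = 4.44312×10^8 km.
On the circular orbit at r = 1.58576×10^8 km, v_c = √(μ/r) = 28.928 km/s.
Vis-viva on the transfer ellipse at r = 1.58576×10^8 km gives v_t = √[μ(2/r − 1/a_t)] = 37.081 km/s.
Δv₂ = |v_t − v_c| = |37.081 − 28.928| = 8.153 km/s.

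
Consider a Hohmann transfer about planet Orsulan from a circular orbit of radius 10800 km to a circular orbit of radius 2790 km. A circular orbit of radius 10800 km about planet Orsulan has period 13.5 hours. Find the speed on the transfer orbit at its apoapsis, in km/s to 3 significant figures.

From Kepler's third law T² = 4π²r³/μ at r = 10800 km, T = 13.5 hours = 13.5 × 3600 s = 48600 s: μ = 4π²r³/T² = 21055.2 km³/s².
Transfer-ellipse semi-major axis a_t = (r₁ + r₂)/2 = (10800 + 2790)/2 = 6795 km.
The apoapsis of the transfer ellipse is at r = 10800 km.
Applying v² = μ(2/r − 1/a_t): v = 0.8947 km/s.

v = 0.895 km/s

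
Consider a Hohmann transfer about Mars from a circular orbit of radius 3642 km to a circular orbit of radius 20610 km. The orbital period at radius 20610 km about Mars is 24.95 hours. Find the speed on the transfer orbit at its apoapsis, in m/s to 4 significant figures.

v = 790.1 m/s

From Kepler's third law T² = 4π²r³/μ at r = 20610 km, T = 24.95 hours = 24.95 × 3600 s = 89820 s: μ = 4π²r³/T² = 42839.8 km³/s².
The Hohmann ellipse has a_t = (r₁ + r₂)/2 = 12126 km.
At apoapsis, r = 20610 km.
From the vis-viva equation, v = √[μ(2/r − 1/a_t)] = 0.7901 km/s.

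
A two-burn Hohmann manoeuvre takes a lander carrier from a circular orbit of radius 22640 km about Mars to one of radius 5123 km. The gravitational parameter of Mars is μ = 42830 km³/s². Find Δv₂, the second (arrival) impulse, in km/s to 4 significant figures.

Transfer-ellipse semi-major axis a_t = (r₁ + r₂)/2 = (22640 + 5123)/2 = 13881.5 km.
Circular speed at r = 5123 km: v_c = √(μ/r) = 2.8914 km/s.
Transfer-orbit speed at the same r (vis-viva, a = a_t): v_t = √[μ(2/r − 1/a_t)] = 3.6926 km/s.
Δv₂ = |v_t − v_c| = |3.6926 − 2.8914| = 0.8012 km/s.

Δv₂ = 0.8012 km/s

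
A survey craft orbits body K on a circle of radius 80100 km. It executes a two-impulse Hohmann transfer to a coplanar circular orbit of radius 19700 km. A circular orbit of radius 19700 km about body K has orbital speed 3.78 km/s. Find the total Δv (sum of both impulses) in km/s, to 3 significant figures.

Δv = 1.71 km/s

From the circular-orbit relation v² = μ/r at r = 19700 km: μ = v²r = (3.78)² × 19700 = 2.81481×10^5 km³/s².
Transfer-ellipse semi-major axis a_t = (r₁ + r₂)/2 = (80100 + 19700)/2 = 49900 km.
At r₁ the circular-orbit speed is v₁ = √(μ/r₁) = 1.8746 km/s.
Transfer-orbit speed at r₁ (vis-viva): v_a = √[μ(2/r₁ − 1/a_t)] = 1.1779 km/s.
First burn Δv₁ = |v_a − v₁| = 0.6967 km/s.
Circular speed at r₂: v₂ = √(μ/r₂) = 3.780 km/s.
Transfer-orbit speed at r₂: v_p = √[μ(2/r₂ − 1/a_t)] = 4.789 km/s.
Second burn Δv₂ = |v₂ − v_p| = 1.009 km/s.
Total Δv = Δv₁ + Δv₂ = 1.706 km/s.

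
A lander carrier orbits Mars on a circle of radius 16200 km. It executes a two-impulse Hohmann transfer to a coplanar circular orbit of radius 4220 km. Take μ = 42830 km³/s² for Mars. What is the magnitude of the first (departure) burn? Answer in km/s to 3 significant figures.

Semi-major axis of the transfer orbit: a_t = (16200 + 4220)/2 = 10210 km.
On the circular orbit at r = 16200 km, v_c = √(μ/r) = 1.62598 km/s.
Vis-viva on the transfer ellipse at r = 16200 km gives v_t = √[μ(2/r − 1/a_t)] = 1.04535 km/s.
Δv₁ = |v_t − v_c| = |1.04535 − 1.62598| = 0.5806 km/s.

Δv₁ = 0.581 km/s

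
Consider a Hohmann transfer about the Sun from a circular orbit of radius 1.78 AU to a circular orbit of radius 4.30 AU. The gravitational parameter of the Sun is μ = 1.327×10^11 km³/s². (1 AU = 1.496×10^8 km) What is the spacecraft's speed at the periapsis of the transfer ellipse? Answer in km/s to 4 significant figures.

In km: r₁ = 1.78 × 1.496×10^8 = 2.66288×10^8 km; r₂ = 4.30 × 1.496×10^8 = 6.4328×10^8 km.
Transfer-ellipse semi-major axis a_t = (r₁ + r₂)/2 = (2.66288×10^8 + 6.4328×10^8)/2 = 4.54784×10^8 km.
At periapsis, r = 2.66288×10^8 km.
Vis-viva: v = √[μ(2/r − 1/a_t)] = √[1.327×10^11 × (2/2.66288×10^8 − 1/4.54784×10^8)] = 26.55 km/s.

v = 26.55 km/s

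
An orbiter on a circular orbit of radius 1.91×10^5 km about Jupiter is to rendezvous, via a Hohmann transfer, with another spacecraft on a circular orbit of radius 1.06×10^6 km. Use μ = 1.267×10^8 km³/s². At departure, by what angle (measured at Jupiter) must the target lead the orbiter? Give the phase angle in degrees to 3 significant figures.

The Hohmann ellipse has a_t = (r₁ + r₂)/2 = 6.255×10^5 km.
Transfer time t = π√(a_t³/μ) = 1.381×10^5 s.
The target's mean motion on its circular orbit is ω₂ = √(μ/r₂³) = 1.031×10^-5 rad/s.
Angle swept by the target during transfer: ω₂·t = 1.424 rad = 81.59°.
The orbiter traverses 180° on the transfer ellipse, so the target must lead by 180° − 81.59° = 98.4°.

φ = 98.4°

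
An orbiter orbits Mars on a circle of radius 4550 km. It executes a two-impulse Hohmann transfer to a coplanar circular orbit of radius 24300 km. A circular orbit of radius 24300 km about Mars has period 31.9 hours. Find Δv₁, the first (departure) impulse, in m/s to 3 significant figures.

Δv₁ = 915 m/s

From Kepler's third law T² = 4π²r³/μ at r = 24300 km, T = 31.9 hours = 31.9 × 3600 s = 1.1484×10^5 s: μ = 4π²r³/T² = 42952.9 km³/s².
The Hohmann ellipse has a_t = (r₁ + r₂)/2 = 14425 km.
Circular speed at r = 4550 km: v_c = √(μ/r) = 3.0725 km/s.
Vis-viva on the transfer ellipse at r = 4550 km gives v_t = √[μ(2/r − 1/a_t)] = 3.9878 km/s.
Δv₁ = |v_t − v_c| = |3.9878 − 3.0725| = 0.9153 km/s.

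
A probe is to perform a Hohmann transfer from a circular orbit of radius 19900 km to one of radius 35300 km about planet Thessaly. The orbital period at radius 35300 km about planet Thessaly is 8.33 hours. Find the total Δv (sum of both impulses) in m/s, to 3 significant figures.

Δv = 2410 m/s

From Kepler's third law T² = 4π²r³/μ at r = 35300 km, T = 8.33 hours = 8.33 × 3600 s = 29988 s: μ = 4π²r³/T² = 1.93103×10^6 km³/s².
The Hohmann ellipse has a_t = (r₁ + r₂)/2 = 27600 km.
At r₁ the circular-orbit speed is v₁ = √(μ/r₁) = 9.85072 km/s.
On the transfer ellipse at r₁, vis-viva gives v_p = √[μ(2/r₁ − 1/a_t)] = 11.1404 km/s.
First burn Δv₁ = |v_p − v₁| = 1.290 km/s.
At r₂, v₂ = √(μ/r₂) = 7.396 km/s.
Transfer-orbit speed at r₂: v_a = √[μ(2/r₂ − 1/a_t)] = 6.280 km/s.
Second burn Δv₂ = |v₂ − v_a| = 1.116 km/s.
Total Δv = Δv₁ + Δv₂ = 2.406 km/s.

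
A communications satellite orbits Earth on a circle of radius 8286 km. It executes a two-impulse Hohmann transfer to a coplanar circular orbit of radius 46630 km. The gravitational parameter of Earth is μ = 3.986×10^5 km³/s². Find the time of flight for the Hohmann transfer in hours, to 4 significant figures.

The Hohmann ellipse has a_t = (r₁ + r₂)/2 = 27458 km.
Transfer time t = π√(a_t³/μ) = π√((27458)³ / 3.986×10^5) = 22640 s.
Converting: 22640 s ÷ 3600 s/hour = 6.289 hours.

t = 6.289 hours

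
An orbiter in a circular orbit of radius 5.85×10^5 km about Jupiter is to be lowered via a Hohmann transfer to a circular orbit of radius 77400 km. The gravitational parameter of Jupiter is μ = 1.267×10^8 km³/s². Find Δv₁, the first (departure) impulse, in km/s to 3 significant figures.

Δv₁ = 7.60 km/s

Transfer-ellipse semi-major axis a_t = (r₁ + r₂)/2 = (5.850×10^5 + 77400)/2 = 3.312×10^5 km.
On the circular orbit at r = 5.850×10^5 km, v_c = √(μ/r) = 14.7167 km/s.
Transfer-orbit speed at the same r (vis-viva, a = a_t): v_t = √[μ(2/r − 1/a_t)] = 7.11436 km/s.
Δv₁ = |v_t − v_c| = |7.11436 − 14.7167| = 7.602 km/s.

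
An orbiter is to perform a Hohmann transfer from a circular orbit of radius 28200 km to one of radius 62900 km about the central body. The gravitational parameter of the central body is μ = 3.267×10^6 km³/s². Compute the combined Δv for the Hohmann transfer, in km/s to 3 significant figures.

Δv = 3.42 km/s

Transfer-ellipse semi-major axis a_t = (r₁ + r₂)/2 = (28200 + 62900)/2 = 45550 km.
Circular speed at r₁: v₁ = √(μ/r₁) = √(3.267×10^6/28200) = 10.763 km/s.
On the transfer ellipse at r₁, v² = μ(2/r − 1/a) gives v_p = √[μ(2/r₁ − 1/a_t)] = 12.648 km/s.
First burn Δv₁ = |v_p − v₁| = 1.885 km/s.
At r₂, v₂ = √(μ/r₂) = 7.207 km/s.
Transfer-orbit speed at r₂: v_a = √[μ(2/r₂ − 1/a_t)] = 5.671 km/s.
Second burn Δv₂ = |v₂ − v_a| = 1.536 km/s.
Δv = Δv₁ + Δv₂ = 1.885 + 1.536 = 3.421 km/s.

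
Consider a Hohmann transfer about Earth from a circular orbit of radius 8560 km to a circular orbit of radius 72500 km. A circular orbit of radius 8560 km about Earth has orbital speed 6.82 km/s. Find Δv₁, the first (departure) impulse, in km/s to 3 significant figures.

Δv₁ = 2.30 km/s

From the circular-orbit relation v² = μ/r at r = 8560 km: μ = v²r = (6.82)² × 8560 = 3.98146×10^5 km³/s².
Transfer-ellipse semi-major axis a_t = (r₁ + r₂)/2 = (8560 + 72500)/2 = 40530 km.
On the circular orbit at r = 8560 km, v_c = √(μ/r) = 6.820 km/s.
Vis-viva on the transfer ellipse at r = 8560 km gives v_t = √[μ(2/r − 1/a_t)] = 9.121 km/s.
Δv₁ = |v_t − v_c| = |9.121 − 6.820| = 2.301 km/s.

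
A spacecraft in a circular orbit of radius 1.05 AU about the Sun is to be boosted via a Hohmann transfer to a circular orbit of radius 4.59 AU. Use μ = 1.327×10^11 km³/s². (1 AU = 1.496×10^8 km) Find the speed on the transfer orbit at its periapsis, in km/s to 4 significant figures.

In km: r₁ = 1.05 × 1.496×10^8 = 1.5708×10^8 km; r₂ = 4.59 × 1.496×10^8 = 6.86664×10^8 km.
Transfer-ellipse semi-major axis a_t = (r₁ + r₂)/2 = (1.5708×10^8 + 6.86664×10^8)/2 = 4.21872×10^8 km.
At periapsis, r = 1.5708×10^8 km.
From the vis-viva equation, v = √[μ(2/r − 1/a_t)] = 37.08 km/s.

v = 37.08 km/s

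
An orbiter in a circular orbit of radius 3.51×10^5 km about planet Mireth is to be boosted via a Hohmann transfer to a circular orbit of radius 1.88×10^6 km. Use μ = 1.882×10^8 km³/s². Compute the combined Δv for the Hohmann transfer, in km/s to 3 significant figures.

Δv = 11.3 km/s

Transfer-ellipse semi-major axis a_t = (r₁ + r₂)/2 = (3.510×10^5 + 1.880×10^6)/2 = 1.1155×10^6 km.
At r₁ the circular-orbit speed is v₁ = √(μ/r₁) = 23.156 km/s.
Transfer-orbit speed at r₁ (v² = μ(2/r − 1/a)): v_p = √[μ(2/r₁ − 1/a_t)] = 30.061 km/s.
First burn Δv₁ = |v_p − v₁| = 6.905 km/s.
At r₂, v₂ = √(μ/r₂) = 10.005 km/s.
Transfer-orbit speed at r₂: v_a = √[μ(2/r₂ − 1/a_t)] = 5.6124 km/s.
Second burn Δv₂ = |v₂ − v_a| = 4.393 km/s.
Δv = Δv₁ + Δv₂ = 6.905 + 4.393 = 11.30 km/s.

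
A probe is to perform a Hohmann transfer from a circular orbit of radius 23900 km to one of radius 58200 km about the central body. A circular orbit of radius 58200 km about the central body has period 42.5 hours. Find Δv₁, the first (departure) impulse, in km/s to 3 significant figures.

From Kepler's third law T² = 4π²r³/μ at r = 58200 km, T = 42.5 hours = 42.5 × 3600 s = 1.530×10^5 s: μ = 4π²r³/T² = 3.32465×10^5 km³/s².
Transfer-ellipse semi-major axis a_t = (r₁ + r₂)/2 = (23900 + 58200)/2 = 41050 km.
Circular speed at r = 23900 km: v_c = √(μ/r) = 3.7297 km/s.
Transfer-orbit speed at the same r (vis-viva, a = a_t): v_t = √[μ(2/r − 1/a_t)] = 4.4410 km/s.
Δv₁ = |v_t − v_c| = |4.4410 − 3.7297| = 0.7113 km/s.

Δv₁ = 0.711 km/s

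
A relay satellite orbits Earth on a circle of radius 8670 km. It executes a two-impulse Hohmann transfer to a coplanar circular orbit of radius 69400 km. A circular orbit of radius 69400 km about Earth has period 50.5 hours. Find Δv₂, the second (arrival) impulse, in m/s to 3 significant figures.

From Kepler's third law T² = 4π²r³/μ at r = 69400 km, T = 50.5 hours = 50.5 × 3600 s = 1.818×10^5 s: μ = 4π²r³/T² = 3.99255×10^5 km³/s².
Transfer-ellipse semi-major axis a_t = (r₁ + r₂)/2 = (8670 + 69400)/2 = 39035 km.
Circular speed at r = 69400 km: v_c = √(μ/r) = 2.3985 km/s.
Vis-viva on the transfer ellipse at r = 69400 km gives v_t = √[μ(2/r − 1/a_t)] = 1.1304 km/s.
Δv₂ = |v_t − v_c| = |1.1304 − 2.3985| = 1.268 km/s.

Δv₂ = 1270 m/s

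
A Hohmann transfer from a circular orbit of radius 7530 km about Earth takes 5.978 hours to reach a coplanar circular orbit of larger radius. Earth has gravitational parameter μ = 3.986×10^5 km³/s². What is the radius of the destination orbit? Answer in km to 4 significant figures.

r₂ = 45560 km

Transfer time t = 5.978 hours = 21520.8 s, and t = π√(a_t³/μ).
So a_t = (μ t²/π²)^(1/3) = (3.986×10^5 × (21520.8)² / π²)^(1/3) = 26545 km.
Since a_t = (r₁ + r₂)/2, r₂ = 2a_t − r₁ = 2×26545 − 7530 = 45560 km.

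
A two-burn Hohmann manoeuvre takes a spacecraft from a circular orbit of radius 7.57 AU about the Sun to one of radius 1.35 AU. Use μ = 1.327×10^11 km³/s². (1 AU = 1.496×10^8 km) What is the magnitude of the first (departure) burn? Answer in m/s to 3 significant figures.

Δv₁ = 4870 m/s

In km: r₁ = 7.57 × 1.496×10^8 = 1.132472×10^9 km; r₂ = 1.35 × 1.496×10^8 = 2.0196×10^8 km.
Semi-major axis of the transfer orbit: a_t = (1.132472×10^9 + 2.0196×10^8)/2 = 6.67216×10^8 km.
Circular speed at r = 1.132472×10^9 km: v_c = √(μ/r) = 10.8248 km/s.
Vis-viva on the transfer ellipse at r = 1.132472×10^9 km gives v_t = √[μ(2/r − 1/a_t)] = 5.95554 km/s.
Δv₁ = |v_t − v_c| = |5.95554 − 10.8248| = 4.869 km/s.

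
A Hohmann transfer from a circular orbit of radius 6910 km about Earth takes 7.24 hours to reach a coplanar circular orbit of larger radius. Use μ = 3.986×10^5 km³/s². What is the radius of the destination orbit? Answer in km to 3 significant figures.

Transfer time t = 7.24 hours = 26064 s, and t = π√(a_t³/μ).
So a_t = (μ t²/π²)^(1/3) = (3.986×10^5 × (26064)² / π²)^(1/3) = 30161 km.
Since a_t = (r₁ + r₂)/2, r₂ = 2a_t − r₁ = 2×30161 − 6910 = 53412 km.

r₂ = 53400 km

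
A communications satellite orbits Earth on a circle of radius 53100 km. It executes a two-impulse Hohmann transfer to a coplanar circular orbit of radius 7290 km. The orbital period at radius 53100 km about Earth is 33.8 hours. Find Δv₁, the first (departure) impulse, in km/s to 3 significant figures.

From Kepler's third law T² = 4π²r³/μ at r = 53100 km, T = 33.8 hours = 33.8 × 3600 s = 1.2168×10^5 s: μ = 4π²r³/T² = 3.99213×10^5 km³/s².
Transfer-ellipse semi-major axis a_t = (r₁ + r₂)/2 = (53100 + 7290)/2 = 30195 km.
On the circular orbit at r = 53100 km, v_c = √(μ/r) = 2.742 km/s.
Transfer-orbit speed at the same r (vis-viva, a = a_t): v_t = √[μ(2/r − 1/a_t)] = 1.347 km/s.
Δv₁ = |v_t − v_c| = |1.347 − 2.742| = 1.395 km/s.

Δv₁ = 1.39 km/s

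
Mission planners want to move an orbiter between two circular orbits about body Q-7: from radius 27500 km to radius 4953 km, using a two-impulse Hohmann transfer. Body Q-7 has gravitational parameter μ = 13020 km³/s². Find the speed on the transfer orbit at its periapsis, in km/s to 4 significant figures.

v = 2.111 km/s

The Hohmann ellipse has a_t = (r₁ + r₂)/2 = 16226.5 km.
The periapsis of the transfer ellipse is at r = 4953 km.
From the vis-viva equation, v = √[μ(2/r − 1/a_t)] = 2.111 km/s.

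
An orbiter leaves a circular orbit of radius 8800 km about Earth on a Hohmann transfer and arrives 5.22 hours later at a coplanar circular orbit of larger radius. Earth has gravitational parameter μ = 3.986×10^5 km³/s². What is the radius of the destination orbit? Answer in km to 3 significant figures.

Transfer time t = 5.22 hours = 18792 s, and t = π√(a_t³/μ).
So a_t = (μ t²/π²)^(1/3) = (3.986×10^5 × (18792)² / π²)^(1/3) = 24251 km.
Since a_t = (r₁ + r₂)/2, r₂ = 2a_t − r₁ = 2×24251 − 8800 = 39702 km.

r₂ = 39700 km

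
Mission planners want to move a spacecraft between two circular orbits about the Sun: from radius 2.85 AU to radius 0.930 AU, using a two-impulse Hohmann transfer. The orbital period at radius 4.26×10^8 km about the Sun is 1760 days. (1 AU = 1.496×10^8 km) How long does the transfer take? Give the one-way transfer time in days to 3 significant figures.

t = 476 days

From Kepler's third law T² = 4π²r³/μ at r = 4.26×10^8 km, T = 1760 days = 1760 × 86400 s = 1.52064×10^8 s: μ = 4π²r³/T² = 1.31988×10^11 km³/s².
In km: r₁ = 2.85 × 1.496×10^8 = 4.2636×10^8 km; r₂ = 0.930 × 1.496×10^8 = 1.39128×10^8 km.
Semi-major axis of the transfer orbit: a_t = (4.2636×10^8 + 1.39128×10^8)/2 = 2.82744×10^8 km.
By Kepler's third law the transfer-orbit period is T = 2π√(a_t³/μ), so t = T/2 = 4.111×10^7 s.
Converting: 4.111×10^7 s ÷ 86400 s/day = 476 days.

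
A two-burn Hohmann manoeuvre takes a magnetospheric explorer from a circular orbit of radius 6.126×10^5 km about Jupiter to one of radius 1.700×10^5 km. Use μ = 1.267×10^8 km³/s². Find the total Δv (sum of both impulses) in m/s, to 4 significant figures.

Δv = 11760 m/s

Semi-major axis of the transfer orbit: a_t = (6.126×10^5 + 1.700×10^5)/2 = 3.913×10^5 km.
Circular speed at r₁: v₁ = √(μ/r₁) = √(1.267×10^8/6.126×10^5) = 14.381 km/s.
Transfer-orbit speed at r₁ (vis-viva): v_a = √[μ(2/r₁ − 1/a_t)] = 9.4791 km/s.
First burn Δv₁ = |v_a − v₁| = 4.902 km/s.
At r₂, v₂ = √(μ/r₂) = 27.300 km/s.
Transfer-orbit speed at r₂: v_p = √[μ(2/r₂ − 1/a_t)] = 34.158 km/s.
Second burn Δv₂ = |v₂ − v_p| = 6.858 km/s.
Δv = Δv₁ + Δv₂ = 4.902 + 6.858 = 11.76 km/s.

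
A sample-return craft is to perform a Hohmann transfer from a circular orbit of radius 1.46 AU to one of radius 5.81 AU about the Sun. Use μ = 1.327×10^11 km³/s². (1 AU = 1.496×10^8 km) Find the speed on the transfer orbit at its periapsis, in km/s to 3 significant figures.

In km: r₁ = 1.46 × 1.496×10^8 = 2.18416×10^8 km; r₂ = 5.81 × 1.496×10^8 = 8.69176×10^8 km.
The Hohmann ellipse has a_t = (r₁ + r₂)/2 = 5.43796×10^8 km.
The periapsis of the transfer ellipse is at r = 2.18416×10^8 km.
Vis-viva: v = √[μ(2/r − 1/a_t)] = √[1.327×10^11 × (2/2.18416×10^8 − 1/5.43796×10^8)] = 31.16 km/s.

v = 31.2 km/s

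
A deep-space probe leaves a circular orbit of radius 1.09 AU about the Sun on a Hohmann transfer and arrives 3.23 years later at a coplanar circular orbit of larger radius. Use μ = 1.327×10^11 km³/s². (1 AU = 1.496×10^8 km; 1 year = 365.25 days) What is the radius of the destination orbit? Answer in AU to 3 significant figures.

r₂ = 5.85 AU

In km: r₁ = 1.09 × 1.496×10^8 = 1.63064×10^8 km.
Transfer time t = 3.23 years × 365.25 × 86400 s = 1.01931048×10^8 s, and t = π√(a_t³/μ).
So a_t = (μ t²/π²)^(1/3) = (1.327×10^11 × (1.01931048×10^8)² / π²)^(1/3) = 5.1887×10^8 km.
Since a_t = (r₁ + r₂)/2, r₂ = 2a_t − r₁ = 2×5.1887×10^8 − 1.63064×10^8 = 8.74676×10^8 km.
In AU: r₂ = 8.74676×10^8 / 1.496×10^8 = 5.85 AU.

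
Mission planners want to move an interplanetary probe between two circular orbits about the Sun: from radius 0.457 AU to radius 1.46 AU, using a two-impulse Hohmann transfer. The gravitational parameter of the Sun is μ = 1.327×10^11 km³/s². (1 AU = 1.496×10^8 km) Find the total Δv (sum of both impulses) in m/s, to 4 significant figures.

Δv = 17950 m/s

In km: r₁ = 0.457 × 1.496×10^8 = 6.83672×10^7 km; r₂ = 1.46 × 1.496×10^8 = 2.18416×10^8 km.
Semi-major axis of the transfer orbit: a_t = (6.83672×10^7 + 2.18416×10^8)/2 = 1.433916×10^8 km.
At r₁ the circular-orbit speed is v₁ = √(μ/r₁) = 44.057 km/s.
Transfer-orbit speed at r₁ (v² = μ(2/r − 1/a)): v_p = √[μ(2/r₁ − 1/a_t)] = 54.374 km/s.
First burn Δv₁ = |v_p − v₁| = 10.32 km/s.
At r₂, v₂ = √(μ/r₂) = 24.649 km/s.
Transfer-orbit speed at r₂: v_a = √[μ(2/r₂ − 1/a_t)] = 17.020 km/s.
Second burn Δv₂ = |v₂ − v_a| = 7.629 km/s.
Δv = Δv₁ + Δv₂ = 10.32 + 7.629 = 17.95 km/s.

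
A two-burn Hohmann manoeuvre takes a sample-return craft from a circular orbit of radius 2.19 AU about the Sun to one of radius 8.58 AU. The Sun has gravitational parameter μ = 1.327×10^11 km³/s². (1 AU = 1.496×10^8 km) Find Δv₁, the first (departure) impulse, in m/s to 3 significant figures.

Δv₁ = 5280 m/s

In km: r₁ = 2.19 × 1.496×10^8 = 3.27624×10^8 km; r₂ = 8.58 × 1.496×10^8 = 1.283568×10^9 km.
Transfer-ellipse semi-major axis a_t = (r₁ + r₂)/2 = (3.27624×10^8 + 1.283568×10^9)/2 = 8.05596×10^8 km.
Circular speed at r = 3.27624×10^8 km: v_c = √(μ/r) = 20.126 km/s.
Transfer-orbit speed at the same r (vis-viva, a = a_t): v_t = √[μ(2/r − 1/a_t)] = 25.404 km/s.
Δv₁ = |v_t − v_c| = |25.404 − 20.126| = 5.278 km/s.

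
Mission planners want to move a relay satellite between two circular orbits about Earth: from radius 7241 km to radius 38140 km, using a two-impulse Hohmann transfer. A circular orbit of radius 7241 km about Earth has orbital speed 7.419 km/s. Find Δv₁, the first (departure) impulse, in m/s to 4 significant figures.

Δv₁ = 2200 m/s

From the circular-orbit relation v² = μ/r at r = 7241 km: μ = v²r = (7.419)² × 7241 = 3.98556×10^5 km³/s².
The Hohmann ellipse has a_t = (r₁ + r₂)/2 = 22690.5 km.
Circular speed at r = 7241 km: v_c = √(μ/r) = 7.419 km/s.
Transfer-orbit speed at the same r (vis-viva, a = a_t): v_t = √[μ(2/r − 1/a_t)] = 9.619 km/s.
Δv₁ = |v_t − v_c| = |9.619 − 7.419| = 2.200 km/s.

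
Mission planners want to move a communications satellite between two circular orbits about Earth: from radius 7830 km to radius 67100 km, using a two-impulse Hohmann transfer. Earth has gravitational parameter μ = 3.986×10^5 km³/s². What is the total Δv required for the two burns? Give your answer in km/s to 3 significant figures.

Δv = 3.74 km/s

Transfer-ellipse semi-major axis a_t = (r₁ + r₂)/2 = (7830 + 67100)/2 = 37465 km.
At r₁ the circular-orbit speed is v₁ = √(μ/r₁) = 7.135 km/s.
Transfer-orbit speed at r₁ (vis-viva): v_p = √[μ(2/r₁ − 1/a_t)] = 9.549 km/s.
First burn Δv₁ = |v_p − v₁| = 2.414 km/s.
Circular speed at r₂: v₂ = √(μ/r₂) = 2.437 km/s.
Transfer-orbit speed at r₂: v_a = √[μ(2/r₂ − 1/a_t)] = 1.114 km/s.
Second burn Δv₂ = |v₂ − v_a| = 1.323 km/s.
Total Δv = Δv₁ + Δv₂ = 3.737 km/s.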